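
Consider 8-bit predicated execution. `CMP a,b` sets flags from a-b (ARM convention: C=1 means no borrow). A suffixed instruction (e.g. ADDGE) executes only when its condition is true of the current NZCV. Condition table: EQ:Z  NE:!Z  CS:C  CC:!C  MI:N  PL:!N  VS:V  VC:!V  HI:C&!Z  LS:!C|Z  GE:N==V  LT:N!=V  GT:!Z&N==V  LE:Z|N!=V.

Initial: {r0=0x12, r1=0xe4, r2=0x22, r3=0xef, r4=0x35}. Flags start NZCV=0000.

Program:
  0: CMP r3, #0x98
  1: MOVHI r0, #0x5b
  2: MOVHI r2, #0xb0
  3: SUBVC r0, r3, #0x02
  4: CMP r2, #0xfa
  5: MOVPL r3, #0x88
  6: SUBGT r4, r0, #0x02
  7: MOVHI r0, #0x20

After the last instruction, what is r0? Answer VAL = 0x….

[0] flags=0010 → (cmp)
[1] flags=0010 HI?T → r0=0x5b
[2] flags=0010 HI?T → r2=0xb0
[3] flags=0010 VC?T → r0=0xed
[4] flags=1000 → (cmp)
[5] flags=1000 PL?F → skip
[6] flags=1000 GT?F → skip
[7] flags=1000 HI?F → skip

VAL = 0xed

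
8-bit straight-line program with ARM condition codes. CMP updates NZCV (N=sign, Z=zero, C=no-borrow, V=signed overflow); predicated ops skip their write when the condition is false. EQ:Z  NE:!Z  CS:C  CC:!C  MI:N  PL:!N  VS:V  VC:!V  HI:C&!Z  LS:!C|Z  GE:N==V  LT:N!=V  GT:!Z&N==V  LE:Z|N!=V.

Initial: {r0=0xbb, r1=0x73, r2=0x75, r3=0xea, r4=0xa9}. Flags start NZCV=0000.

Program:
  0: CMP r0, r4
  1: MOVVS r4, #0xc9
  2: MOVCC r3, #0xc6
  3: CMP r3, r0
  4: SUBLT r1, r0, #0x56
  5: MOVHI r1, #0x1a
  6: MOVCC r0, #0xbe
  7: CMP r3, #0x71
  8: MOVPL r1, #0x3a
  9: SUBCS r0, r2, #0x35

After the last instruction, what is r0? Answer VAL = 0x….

VAL = 0x40

[0] flags=0010 → (cmp)
[1] flags=0010 VS?F → skip
[2] flags=0010 CC?F → skip
[3] flags=0010 → (cmp)
[4] flags=0010 LT?F → skip
[5] flags=0010 HI?T → r1=0x1a
[6] flags=0010 CC?F → skip
[7] flags=0011 → (cmp)
[8] flags=0011 PL?T → r1=0x3a
[9] flags=0011 CS?T → r0=0x40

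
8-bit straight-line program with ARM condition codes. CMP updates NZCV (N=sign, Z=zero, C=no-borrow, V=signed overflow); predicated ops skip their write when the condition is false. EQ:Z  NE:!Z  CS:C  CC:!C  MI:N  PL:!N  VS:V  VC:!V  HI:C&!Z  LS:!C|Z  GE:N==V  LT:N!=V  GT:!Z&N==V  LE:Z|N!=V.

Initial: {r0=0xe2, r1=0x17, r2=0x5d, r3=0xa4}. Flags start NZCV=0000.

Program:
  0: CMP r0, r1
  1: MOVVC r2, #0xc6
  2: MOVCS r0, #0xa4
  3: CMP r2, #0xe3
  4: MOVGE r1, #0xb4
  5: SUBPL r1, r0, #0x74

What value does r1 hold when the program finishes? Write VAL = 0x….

[0] flags=1010 → (cmp)
[1] flags=1010 VC?T → r2=0xc6
[2] flags=1010 CS?T → r0=0xa4
[3] flags=1000 → (cmp)
[4] flags=1000 GE?F → skip
[5] flags=1000 PL?F → skip

VAL = 0x17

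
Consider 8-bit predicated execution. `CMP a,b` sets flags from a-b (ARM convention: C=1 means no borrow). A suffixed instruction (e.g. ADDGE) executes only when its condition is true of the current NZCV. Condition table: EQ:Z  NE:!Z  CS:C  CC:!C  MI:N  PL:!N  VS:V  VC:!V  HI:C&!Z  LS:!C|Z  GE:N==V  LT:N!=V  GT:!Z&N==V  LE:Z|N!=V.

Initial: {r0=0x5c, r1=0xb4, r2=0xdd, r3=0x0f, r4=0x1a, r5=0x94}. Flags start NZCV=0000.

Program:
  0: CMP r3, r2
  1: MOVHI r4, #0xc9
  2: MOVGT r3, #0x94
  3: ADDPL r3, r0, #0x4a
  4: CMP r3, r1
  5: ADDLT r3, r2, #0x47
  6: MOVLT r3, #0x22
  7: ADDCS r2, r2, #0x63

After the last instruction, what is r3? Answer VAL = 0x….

[0] flags=0000 → (cmp)
[1] flags=0000 HI?F → skip
[2] flags=0000 GT?T → r3=0x94
[3] flags=0000 PL?T → r3=0xa6
[4] flags=1000 → (cmp)
[5] flags=1000 LT?T → r3=0x24
[6] flags=1000 LT?T → r3=0x22
[7] flags=1000 CS?F → skip

VAL = 0x22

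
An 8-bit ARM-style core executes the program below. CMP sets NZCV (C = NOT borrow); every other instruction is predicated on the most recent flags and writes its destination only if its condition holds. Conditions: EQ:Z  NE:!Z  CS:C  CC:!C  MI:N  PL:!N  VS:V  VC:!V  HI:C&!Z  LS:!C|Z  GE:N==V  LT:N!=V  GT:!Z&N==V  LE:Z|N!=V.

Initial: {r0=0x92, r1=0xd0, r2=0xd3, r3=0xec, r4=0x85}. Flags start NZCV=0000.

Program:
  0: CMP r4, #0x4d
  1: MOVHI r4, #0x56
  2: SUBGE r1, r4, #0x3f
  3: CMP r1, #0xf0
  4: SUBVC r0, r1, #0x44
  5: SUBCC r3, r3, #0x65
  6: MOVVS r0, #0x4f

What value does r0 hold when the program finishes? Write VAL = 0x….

0: ✓ CMP  NZCV=0011
1: ✓ MOVHI  r4←0x56
2: · SUBGE
3: ✓ CMP  NZCV=1000
4: ✓ SUBVC  r0←0x8c
5: ✓ SUBCC  r3←0x87
6: · MOVVS

VAL = 0x8c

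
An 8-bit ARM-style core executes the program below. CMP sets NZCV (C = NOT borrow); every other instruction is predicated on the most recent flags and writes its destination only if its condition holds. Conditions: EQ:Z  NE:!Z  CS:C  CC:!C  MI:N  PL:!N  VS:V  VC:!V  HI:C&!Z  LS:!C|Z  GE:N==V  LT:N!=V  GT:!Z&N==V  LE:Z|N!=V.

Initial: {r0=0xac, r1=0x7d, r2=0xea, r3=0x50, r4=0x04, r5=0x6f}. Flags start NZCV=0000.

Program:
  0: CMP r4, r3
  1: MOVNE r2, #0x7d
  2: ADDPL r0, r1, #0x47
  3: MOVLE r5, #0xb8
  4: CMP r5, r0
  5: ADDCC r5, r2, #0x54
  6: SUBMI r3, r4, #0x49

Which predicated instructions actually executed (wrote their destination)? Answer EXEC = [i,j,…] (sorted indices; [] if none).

0: ✓ CMP  NZCV=1000
1: ✓ MOVNE  r2←0x7d
2: · ADDPL
3: ✓ MOVLE  r5←0xb8
4: ✓ CMP  NZCV=0010
5: · ADDCC
6: · SUBMI

EXEC = [1,3]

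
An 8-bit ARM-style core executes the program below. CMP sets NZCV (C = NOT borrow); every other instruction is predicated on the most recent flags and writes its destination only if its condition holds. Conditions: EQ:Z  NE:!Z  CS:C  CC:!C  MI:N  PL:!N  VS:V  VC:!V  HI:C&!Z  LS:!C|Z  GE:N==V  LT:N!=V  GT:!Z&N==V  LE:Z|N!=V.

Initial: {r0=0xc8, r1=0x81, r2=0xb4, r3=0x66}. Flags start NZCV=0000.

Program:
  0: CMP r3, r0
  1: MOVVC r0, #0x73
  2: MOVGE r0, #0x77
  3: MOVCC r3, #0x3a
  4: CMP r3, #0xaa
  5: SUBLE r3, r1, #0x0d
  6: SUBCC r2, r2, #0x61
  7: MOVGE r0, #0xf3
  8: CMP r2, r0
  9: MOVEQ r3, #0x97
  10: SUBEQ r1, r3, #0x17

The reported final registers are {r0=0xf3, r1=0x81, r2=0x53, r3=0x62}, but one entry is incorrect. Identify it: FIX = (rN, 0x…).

FIX = (r3, 0x3a)

[0] flags=1001 → (cmp)
[1] flags=1001 VC?F → skip
[2] flags=1001 GE?T → r0=0x77
[3] flags=1001 CC?T → r3=0x3a
[4] flags=1001 → (cmp)
[5] flags=1001 LE?F → skip
[6] flags=1001 CC?T → r2=0x53
[7] flags=1001 GE?T → r0=0xf3
[8] flags=0000 → (cmp)
[9] flags=0000 EQ?F → skip
[10] flags=0000 EQ?F → skip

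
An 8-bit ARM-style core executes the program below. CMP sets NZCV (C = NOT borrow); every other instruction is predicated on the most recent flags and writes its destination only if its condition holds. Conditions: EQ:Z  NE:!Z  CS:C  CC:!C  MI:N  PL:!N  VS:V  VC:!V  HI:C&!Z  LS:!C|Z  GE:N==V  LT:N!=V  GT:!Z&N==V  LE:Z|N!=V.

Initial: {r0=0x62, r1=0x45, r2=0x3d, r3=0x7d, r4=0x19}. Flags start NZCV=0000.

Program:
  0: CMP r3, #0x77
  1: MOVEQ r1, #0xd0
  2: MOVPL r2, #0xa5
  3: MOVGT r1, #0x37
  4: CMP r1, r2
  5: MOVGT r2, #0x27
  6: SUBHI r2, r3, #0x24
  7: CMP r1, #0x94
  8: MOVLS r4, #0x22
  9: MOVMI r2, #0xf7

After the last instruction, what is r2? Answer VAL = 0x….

VAL = 0xf7

[0] flags=0010 → (cmp)
[1] flags=0010 EQ?F → skip
[2] flags=0010 PL?T → r2=0xa5
[3] flags=0010 GT?T → r1=0x37
[4] flags=1001 → (cmp)
[5] flags=1001 GT?T → r2=0x27
[6] flags=1001 HI?F → skip
[7] flags=1001 → (cmp)
[8] flags=1001 LS?T → r4=0x22
[9] flags=1001 MI?T → r2=0xf7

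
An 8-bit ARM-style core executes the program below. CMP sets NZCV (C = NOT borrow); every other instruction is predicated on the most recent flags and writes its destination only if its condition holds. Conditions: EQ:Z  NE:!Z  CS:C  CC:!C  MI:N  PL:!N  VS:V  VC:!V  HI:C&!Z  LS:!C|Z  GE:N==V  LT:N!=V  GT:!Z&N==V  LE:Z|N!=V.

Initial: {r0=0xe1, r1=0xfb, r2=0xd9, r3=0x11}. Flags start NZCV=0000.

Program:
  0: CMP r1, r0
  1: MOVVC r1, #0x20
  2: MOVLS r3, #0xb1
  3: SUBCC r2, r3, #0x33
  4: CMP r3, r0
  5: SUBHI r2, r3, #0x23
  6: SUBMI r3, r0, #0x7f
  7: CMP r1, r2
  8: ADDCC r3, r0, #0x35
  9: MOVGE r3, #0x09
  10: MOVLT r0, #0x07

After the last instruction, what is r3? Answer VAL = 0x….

VAL = 0x09

0: ✓ CMP  NZCV=0010
1: ✓ MOVVC  r1←0x20
2: · MOVLS
3: · SUBCC
4: ✓ CMP  NZCV=0000
5: · SUBHI
6: · SUBMI
7: ✓ CMP  NZCV=0000
8: ✓ ADDCC  r3←0x16
9: ✓ MOVGE  r3←0x09
10: · MOVLT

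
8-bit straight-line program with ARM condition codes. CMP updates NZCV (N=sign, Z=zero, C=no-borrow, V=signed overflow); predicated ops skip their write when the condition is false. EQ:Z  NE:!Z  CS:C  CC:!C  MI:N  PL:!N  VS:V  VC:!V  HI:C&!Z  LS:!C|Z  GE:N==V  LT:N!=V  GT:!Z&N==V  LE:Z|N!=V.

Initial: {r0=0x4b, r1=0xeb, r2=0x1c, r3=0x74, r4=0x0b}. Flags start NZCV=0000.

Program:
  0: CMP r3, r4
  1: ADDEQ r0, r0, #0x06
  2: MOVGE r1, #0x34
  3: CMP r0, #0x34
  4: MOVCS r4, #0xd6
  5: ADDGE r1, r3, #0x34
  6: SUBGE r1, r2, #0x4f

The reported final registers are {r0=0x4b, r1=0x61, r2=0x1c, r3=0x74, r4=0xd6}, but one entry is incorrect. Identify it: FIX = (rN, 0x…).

0: ✓ CMP  NZCV=0010
1: · ADDEQ
2: ✓ MOVGE  r1←0x34
3: ✓ CMP  NZCV=0010
4: ✓ MOVCS  r4←0xd6
5: ✓ ADDGE  r1←0xa8
6: ✓ SUBGE  r1←0xcd

FIX = (r1, 0xcd)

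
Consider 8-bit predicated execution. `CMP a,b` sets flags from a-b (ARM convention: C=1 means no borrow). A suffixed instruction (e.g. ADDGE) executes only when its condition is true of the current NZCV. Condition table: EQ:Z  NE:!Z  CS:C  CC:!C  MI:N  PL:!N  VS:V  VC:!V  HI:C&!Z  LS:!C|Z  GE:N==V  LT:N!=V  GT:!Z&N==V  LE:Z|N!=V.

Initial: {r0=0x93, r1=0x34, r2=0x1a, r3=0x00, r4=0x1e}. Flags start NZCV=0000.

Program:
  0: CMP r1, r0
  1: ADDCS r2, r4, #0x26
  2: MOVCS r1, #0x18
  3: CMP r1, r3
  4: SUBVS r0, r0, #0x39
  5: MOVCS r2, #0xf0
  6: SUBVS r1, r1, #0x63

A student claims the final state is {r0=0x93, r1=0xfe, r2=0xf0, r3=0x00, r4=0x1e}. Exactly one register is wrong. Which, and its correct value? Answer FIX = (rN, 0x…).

FIX = (r1, 0x34)

0: ✓ CMP  NZCV=1001
1: · ADDCS
2: · MOVCS
3: ✓ CMP  NZCV=0010
4: · SUBVS
5: ✓ MOVCS  r2←0xf0
6: · SUBVS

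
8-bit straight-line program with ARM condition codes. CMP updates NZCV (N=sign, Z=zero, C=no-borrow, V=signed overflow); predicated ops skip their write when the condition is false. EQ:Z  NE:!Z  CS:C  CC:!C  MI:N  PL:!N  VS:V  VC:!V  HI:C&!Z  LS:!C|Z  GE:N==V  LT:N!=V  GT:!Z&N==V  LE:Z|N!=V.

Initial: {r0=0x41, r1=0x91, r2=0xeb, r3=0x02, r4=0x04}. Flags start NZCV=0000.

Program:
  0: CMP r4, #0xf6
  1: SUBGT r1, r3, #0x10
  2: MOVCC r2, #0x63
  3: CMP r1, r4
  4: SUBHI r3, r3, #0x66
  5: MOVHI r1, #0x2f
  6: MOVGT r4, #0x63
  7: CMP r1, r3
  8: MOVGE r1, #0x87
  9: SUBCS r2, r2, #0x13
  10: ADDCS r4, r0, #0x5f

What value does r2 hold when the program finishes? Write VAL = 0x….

VAL = 0x63

0: ✓ CMP  NZCV=0000
1: ✓ SUBGT  r1←0xf2
2: ✓ MOVCC  r2←0x63
3: ✓ CMP  NZCV=1010
4: ✓ SUBHI  r3←0x9c
5: ✓ MOVHI  r1←0x2f
6: · MOVGT
7: ✓ CMP  NZCV=1001
8: ✓ MOVGE  r1←0x87
9: · SUBCS
10: · ADDCS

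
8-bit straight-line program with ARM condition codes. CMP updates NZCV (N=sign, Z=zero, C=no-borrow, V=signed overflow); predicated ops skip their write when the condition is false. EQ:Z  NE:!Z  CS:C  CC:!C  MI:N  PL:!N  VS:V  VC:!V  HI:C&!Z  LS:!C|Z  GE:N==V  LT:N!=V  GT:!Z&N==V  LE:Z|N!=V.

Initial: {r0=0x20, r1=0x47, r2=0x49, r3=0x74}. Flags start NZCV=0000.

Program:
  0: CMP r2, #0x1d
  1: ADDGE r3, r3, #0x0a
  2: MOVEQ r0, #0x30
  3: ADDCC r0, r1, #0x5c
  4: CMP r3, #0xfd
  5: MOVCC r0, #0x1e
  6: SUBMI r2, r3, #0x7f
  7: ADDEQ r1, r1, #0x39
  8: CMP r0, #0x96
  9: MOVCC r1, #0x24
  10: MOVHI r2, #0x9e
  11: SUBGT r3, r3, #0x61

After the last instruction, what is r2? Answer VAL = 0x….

0: ✓ CMP  NZCV=0010
1: ✓ ADDGE  r3←0x7e
2: · MOVEQ
3: · ADDCC
4: ✓ CMP  NZCV=1001
5: ✓ MOVCC  r0←0x1e
6: ✓ SUBMI  r2←0xff
7: · ADDEQ
8: ✓ CMP  NZCV=1001
9: ✓ MOVCC  r1←0x24
10: · MOVHI
11: ✓ SUBGT  r3←0x1d

VAL = 0xff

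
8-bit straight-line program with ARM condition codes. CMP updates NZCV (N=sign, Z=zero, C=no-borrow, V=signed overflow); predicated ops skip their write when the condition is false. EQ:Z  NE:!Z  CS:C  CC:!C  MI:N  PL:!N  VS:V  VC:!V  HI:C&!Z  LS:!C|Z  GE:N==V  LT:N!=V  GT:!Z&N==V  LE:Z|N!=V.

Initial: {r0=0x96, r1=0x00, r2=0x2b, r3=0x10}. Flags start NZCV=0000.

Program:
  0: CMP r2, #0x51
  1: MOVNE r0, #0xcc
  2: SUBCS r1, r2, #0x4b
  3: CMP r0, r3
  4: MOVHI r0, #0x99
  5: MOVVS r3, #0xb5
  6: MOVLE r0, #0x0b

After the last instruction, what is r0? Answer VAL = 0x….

VAL = 0x0b

0: ✓ CMP  NZCV=1000
1: ✓ MOVNE  r0←0xcc
2: · SUBCS
3: ✓ CMP  NZCV=1010
4: ✓ MOVHI  r0←0x99
5: · MOVVS
6: ✓ MOVLE  r0←0x0b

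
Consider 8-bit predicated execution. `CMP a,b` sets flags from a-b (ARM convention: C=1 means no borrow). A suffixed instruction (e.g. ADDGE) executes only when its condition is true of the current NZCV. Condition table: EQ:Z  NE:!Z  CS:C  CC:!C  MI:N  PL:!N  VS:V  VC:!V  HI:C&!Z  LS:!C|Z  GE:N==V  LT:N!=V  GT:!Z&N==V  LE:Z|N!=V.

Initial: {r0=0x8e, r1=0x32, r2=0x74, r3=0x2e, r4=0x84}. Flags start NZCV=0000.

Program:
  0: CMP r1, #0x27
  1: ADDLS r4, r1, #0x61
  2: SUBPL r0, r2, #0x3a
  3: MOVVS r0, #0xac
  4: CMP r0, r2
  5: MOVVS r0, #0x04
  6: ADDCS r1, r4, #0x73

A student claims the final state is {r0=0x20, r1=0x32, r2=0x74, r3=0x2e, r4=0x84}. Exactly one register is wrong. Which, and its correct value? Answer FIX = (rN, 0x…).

FIX = (r0, 0x3a)

0: ✓ CMP  NZCV=0010
1: · ADDLS
2: ✓ SUBPL  r0←0x3a
3: · MOVVS
4: ✓ CMP  NZCV=1000
5: · MOVVS
6: · ADDCS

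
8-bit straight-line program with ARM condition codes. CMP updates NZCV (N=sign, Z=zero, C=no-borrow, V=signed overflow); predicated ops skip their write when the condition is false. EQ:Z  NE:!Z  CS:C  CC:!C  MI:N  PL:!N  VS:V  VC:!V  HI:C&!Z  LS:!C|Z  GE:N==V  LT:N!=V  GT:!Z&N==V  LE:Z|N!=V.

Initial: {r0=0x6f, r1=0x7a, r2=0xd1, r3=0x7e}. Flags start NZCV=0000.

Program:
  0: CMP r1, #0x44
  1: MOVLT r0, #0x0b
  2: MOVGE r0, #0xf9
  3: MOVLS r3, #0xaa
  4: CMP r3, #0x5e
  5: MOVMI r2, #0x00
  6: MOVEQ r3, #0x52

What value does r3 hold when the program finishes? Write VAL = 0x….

[0] flags=0010 → (cmp)
[1] flags=0010 LT?F → skip
[2] flags=0010 GE?T → r0=0xf9
[3] flags=0010 LS?F → skip
[4] flags=0010 → (cmp)
[5] flags=0010 MI?F → skip
[6] flags=0010 EQ?F → skip

VAL = 0x7e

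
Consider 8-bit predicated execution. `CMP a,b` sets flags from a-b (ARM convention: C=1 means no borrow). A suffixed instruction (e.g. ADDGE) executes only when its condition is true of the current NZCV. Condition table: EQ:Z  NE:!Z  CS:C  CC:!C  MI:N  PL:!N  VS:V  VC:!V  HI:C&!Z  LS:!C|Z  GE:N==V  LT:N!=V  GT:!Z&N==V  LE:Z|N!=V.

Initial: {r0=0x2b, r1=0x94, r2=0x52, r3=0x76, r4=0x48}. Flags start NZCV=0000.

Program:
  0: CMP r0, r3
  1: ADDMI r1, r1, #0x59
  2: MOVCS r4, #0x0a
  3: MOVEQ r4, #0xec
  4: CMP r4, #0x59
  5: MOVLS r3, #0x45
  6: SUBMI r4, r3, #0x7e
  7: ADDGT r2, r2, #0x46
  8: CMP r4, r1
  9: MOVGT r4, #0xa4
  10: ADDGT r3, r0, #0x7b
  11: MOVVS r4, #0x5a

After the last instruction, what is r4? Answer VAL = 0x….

VAL = 0xc7

[0] flags=1000 → (cmp)
[1] flags=1000 MI?T → r1=0xed
[2] flags=1000 CS?F → skip
[3] flags=1000 EQ?F → skip
[4] flags=1000 → (cmp)
[5] flags=1000 LS?T → r3=0x45
[6] flags=1000 MI?T → r4=0xc7
[7] flags=1000 GT?F → skip
[8] flags=1000 → (cmp)
[9] flags=1000 GT?F → skip
[10] flags=1000 GT?F → skip
[11] flags=1000 VS?F → skip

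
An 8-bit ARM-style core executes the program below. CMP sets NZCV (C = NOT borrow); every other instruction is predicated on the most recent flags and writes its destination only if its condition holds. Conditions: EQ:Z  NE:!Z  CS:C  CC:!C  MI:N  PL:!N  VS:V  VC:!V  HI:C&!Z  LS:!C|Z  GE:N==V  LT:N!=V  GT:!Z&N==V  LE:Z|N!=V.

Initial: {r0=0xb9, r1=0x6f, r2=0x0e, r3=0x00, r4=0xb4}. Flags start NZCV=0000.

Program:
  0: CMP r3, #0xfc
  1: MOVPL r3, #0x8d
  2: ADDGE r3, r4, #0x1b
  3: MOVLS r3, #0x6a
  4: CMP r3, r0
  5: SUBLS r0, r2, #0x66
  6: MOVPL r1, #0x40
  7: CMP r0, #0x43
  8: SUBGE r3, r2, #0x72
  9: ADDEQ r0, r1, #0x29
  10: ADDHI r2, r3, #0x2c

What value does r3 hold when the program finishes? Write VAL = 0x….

[0] flags=0000 → (cmp)
[1] flags=0000 PL?T → r3=0x8d
[2] flags=0000 GE?T → r3=0xcf
[3] flags=0000 LS?T → r3=0x6a
[4] flags=1001 → (cmp)
[5] flags=1001 LS?T → r0=0xa8
[6] flags=1001 PL?F → skip
[7] flags=0011 → (cmp)
[8] flags=0011 GE?F → skip
[9] flags=0011 EQ?F → skip
[10] flags=0011 HI?T → r2=0x96

VAL = 0x6a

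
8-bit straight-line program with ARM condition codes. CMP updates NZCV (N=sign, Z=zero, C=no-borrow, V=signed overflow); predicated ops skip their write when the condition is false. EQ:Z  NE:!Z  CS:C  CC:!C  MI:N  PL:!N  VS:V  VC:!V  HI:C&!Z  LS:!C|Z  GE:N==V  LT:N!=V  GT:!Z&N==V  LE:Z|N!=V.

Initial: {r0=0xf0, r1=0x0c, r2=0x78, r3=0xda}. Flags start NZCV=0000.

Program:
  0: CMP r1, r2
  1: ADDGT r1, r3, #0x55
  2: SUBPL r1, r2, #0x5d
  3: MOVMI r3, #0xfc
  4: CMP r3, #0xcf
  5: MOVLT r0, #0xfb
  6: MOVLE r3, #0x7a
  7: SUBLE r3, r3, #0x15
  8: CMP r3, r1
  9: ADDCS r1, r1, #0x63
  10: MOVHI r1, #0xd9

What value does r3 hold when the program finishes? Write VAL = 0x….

VAL = 0xfc

[0] flags=1000 → (cmp)
[1] flags=1000 GT?F → skip
[2] flags=1000 PL?F → skip
[3] flags=1000 MI?T → r3=0xfc
[4] flags=0010 → (cmp)
[5] flags=0010 LT?F → skip
[6] flags=0010 LE?F → skip
[7] flags=0010 LE?F → skip
[8] flags=1010 → (cmp)
[9] flags=1010 CS?T → r1=0x6f
[10] flags=1010 HI?T → r1=0xd9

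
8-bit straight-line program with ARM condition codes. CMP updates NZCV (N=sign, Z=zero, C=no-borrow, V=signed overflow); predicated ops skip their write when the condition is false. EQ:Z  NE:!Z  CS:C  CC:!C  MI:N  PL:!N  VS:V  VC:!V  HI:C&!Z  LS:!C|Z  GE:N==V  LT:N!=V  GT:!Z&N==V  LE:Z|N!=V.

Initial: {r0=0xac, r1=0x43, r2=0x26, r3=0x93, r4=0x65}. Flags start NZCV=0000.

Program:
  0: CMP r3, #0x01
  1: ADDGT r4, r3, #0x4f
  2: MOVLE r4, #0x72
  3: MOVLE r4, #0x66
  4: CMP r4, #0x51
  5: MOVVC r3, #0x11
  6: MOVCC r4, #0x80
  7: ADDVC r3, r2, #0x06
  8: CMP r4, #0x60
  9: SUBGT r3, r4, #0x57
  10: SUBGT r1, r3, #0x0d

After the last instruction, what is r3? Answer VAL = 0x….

0: ✓ CMP  NZCV=1010
1: · ADDGT
2: ✓ MOVLE  r4←0x72
3: ✓ MOVLE  r4←0x66
4: ✓ CMP  NZCV=0010
5: ✓ MOVVC  r3←0x11
6: · MOVCC
7: ✓ ADDVC  r3←0x2c
8: ✓ CMP  NZCV=0010
9: ✓ SUBGT  r3←0x0f
10: ✓ SUBGT  r1←0x02

VAL = 0x0f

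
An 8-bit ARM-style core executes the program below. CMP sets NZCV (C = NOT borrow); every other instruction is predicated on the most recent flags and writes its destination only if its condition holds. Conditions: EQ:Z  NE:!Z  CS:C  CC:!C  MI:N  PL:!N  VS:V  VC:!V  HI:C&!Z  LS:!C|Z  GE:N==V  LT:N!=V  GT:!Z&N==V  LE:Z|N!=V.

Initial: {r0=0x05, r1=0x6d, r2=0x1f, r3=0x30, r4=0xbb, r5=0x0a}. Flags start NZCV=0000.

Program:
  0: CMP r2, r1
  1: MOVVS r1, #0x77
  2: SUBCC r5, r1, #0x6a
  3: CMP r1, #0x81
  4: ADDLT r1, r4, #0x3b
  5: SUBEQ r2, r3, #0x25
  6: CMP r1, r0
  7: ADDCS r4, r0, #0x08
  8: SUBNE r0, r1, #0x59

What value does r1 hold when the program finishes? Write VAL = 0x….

VAL = 0x6d

0: ✓ CMP  NZCV=1000
1: · MOVVS
2: ✓ SUBCC  r5←0x03
3: ✓ CMP  NZCV=1001
4: · ADDLT
5: · SUBEQ
6: ✓ CMP  NZCV=0010
7: ✓ ADDCS  r4←0x0d
8: ✓ SUBNE  r0←0x14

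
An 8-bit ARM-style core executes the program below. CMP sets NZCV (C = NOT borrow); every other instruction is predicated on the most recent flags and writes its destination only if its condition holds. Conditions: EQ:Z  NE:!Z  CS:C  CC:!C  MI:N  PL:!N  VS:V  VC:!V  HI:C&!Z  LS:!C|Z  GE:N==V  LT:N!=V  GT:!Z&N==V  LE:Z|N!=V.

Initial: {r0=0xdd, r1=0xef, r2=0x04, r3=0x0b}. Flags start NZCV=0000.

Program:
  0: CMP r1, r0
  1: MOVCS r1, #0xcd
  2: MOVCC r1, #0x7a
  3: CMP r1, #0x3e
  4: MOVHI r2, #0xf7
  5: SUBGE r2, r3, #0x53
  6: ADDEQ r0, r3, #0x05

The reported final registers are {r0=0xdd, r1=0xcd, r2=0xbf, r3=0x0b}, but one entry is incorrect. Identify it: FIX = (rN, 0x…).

FIX = (r2, 0xf7)

[0] flags=0010 → (cmp)
[1] flags=0010 CS?T → r1=0xcd
[2] flags=0010 CC?F → skip
[3] flags=1010 → (cmp)
[4] flags=1010 HI?T → r2=0xf7
[5] flags=1010 GE?F → skip
[6] flags=1010 EQ?F → skip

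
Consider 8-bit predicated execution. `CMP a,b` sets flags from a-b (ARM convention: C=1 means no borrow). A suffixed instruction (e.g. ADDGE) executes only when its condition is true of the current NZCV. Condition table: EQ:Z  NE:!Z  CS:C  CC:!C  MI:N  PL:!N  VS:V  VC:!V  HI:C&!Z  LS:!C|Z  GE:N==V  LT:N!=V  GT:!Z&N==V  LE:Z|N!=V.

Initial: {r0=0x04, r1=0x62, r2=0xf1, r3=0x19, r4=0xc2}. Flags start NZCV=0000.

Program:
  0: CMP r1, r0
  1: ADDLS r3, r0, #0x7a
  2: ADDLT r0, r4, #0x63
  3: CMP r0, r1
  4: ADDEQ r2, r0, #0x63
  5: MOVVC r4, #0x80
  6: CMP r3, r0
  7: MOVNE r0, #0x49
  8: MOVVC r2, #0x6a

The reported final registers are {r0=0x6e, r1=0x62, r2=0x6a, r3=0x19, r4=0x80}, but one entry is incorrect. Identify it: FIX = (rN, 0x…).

0: ✓ CMP  NZCV=0010
1: · ADDLS
2: · ADDLT
3: ✓ CMP  NZCV=1000
4: · ADDEQ
5: ✓ MOVVC  r4←0x80
6: ✓ CMP  NZCV=0010
7: ✓ MOVNE  r0←0x49
8: ✓ MOVVC  r2←0x6a

FIX = (r0, 0x49)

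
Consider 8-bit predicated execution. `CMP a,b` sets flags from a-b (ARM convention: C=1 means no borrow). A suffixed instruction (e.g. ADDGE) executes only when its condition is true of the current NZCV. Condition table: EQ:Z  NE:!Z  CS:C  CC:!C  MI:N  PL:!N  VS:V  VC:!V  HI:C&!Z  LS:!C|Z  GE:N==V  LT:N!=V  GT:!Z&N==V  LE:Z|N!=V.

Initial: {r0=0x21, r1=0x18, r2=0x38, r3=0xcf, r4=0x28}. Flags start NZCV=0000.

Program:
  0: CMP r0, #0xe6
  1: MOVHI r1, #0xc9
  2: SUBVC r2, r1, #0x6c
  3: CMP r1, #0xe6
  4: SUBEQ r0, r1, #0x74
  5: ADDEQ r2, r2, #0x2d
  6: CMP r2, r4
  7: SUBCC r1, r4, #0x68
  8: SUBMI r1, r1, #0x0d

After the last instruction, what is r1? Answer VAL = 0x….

VAL = 0x0b

0: ✓ CMP  NZCV=0000
1: · MOVHI
2: ✓ SUBVC  r2←0xac
3: ✓ CMP  NZCV=0000
4: · SUBEQ
5: · ADDEQ
6: ✓ CMP  NZCV=1010
7: · SUBCC
8: ✓ SUBMI  r1←0x0b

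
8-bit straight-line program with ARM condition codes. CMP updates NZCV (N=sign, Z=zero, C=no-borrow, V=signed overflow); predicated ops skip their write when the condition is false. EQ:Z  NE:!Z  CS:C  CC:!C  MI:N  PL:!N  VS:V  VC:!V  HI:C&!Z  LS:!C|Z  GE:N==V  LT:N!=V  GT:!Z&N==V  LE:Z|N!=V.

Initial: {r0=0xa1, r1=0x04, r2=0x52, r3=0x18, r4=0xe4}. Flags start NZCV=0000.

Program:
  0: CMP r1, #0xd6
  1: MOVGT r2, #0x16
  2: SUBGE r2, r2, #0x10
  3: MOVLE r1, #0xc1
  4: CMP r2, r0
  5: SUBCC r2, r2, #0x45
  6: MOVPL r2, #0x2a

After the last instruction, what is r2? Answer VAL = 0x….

VAL = 0x2a

[0] flags=0000 → (cmp)
[1] flags=0000 GT?T → r2=0x16
[2] flags=0000 GE?T → r2=0x06
[3] flags=0000 LE?F → skip
[4] flags=0000 → (cmp)
[5] flags=0000 CC?T → r2=0xc1
[6] flags=0000 PL?T → r2=0x2a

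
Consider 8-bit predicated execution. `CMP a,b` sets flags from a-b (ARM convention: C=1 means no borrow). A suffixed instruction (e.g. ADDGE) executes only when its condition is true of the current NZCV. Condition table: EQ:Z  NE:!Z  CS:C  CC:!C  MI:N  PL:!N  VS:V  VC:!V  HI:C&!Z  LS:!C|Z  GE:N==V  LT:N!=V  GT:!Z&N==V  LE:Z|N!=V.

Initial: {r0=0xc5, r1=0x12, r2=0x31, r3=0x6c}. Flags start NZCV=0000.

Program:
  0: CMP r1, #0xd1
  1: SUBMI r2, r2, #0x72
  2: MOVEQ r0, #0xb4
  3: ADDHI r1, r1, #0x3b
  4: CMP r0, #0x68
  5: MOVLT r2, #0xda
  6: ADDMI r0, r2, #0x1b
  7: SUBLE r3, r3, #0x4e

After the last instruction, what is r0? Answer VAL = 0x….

0: ✓ CMP  NZCV=0000
1: · SUBMI
2: · MOVEQ
3: · ADDHI
4: ✓ CMP  NZCV=0011
5: ✓ MOVLT  r2←0xda
6: · ADDMI
7: ✓ SUBLE  r3←0x1e

VAL = 0xc5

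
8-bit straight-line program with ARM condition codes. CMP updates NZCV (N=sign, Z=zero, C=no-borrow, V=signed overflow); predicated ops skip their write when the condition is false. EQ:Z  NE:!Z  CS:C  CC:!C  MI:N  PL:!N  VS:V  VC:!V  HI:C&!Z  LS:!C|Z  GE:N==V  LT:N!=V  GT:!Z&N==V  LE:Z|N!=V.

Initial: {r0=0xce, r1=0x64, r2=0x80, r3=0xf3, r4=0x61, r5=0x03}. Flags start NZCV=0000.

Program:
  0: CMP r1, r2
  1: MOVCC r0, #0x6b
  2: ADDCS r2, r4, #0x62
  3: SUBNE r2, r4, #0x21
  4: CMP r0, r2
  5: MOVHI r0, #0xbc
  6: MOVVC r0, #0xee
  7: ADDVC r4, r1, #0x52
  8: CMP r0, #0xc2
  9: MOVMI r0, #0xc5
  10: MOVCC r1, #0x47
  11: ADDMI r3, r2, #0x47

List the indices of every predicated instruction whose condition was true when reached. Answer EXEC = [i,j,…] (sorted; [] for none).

EXEC = [1,3,5,6,7]

0: ✓ CMP  NZCV=1001
1: ✓ MOVCC  r0←0x6b
2: · ADDCS
3: ✓ SUBNE  r2←0x40
4: ✓ CMP  NZCV=0010
5: ✓ MOVHI  r0←0xbc
6: ✓ MOVVC  r0←0xee
7: ✓ ADDVC  r4←0xb6
8: ✓ CMP  NZCV=0010
9: · MOVMI
10: · MOVCC
11: · ADDMI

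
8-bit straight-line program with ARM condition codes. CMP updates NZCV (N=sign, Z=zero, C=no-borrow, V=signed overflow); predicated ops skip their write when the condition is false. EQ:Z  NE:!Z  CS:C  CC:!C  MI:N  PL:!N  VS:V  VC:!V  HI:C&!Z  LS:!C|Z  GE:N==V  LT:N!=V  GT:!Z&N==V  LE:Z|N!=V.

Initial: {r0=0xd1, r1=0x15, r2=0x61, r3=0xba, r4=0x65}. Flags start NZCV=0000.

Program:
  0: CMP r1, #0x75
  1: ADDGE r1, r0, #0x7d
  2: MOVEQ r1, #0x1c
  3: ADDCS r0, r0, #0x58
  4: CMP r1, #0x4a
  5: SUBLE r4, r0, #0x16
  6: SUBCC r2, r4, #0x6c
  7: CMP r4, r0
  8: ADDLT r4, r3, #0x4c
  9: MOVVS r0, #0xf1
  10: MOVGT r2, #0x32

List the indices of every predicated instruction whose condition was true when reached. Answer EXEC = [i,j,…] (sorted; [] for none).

[0] flags=1000 → (cmp)
[1] flags=1000 GE?F → skip
[2] flags=1000 EQ?F → skip
[3] flags=1000 CS?F → skip
[4] flags=1000 → (cmp)
[5] flags=1000 LE?T → r4=0xbb
[6] flags=1000 CC?T → r2=0x4f
[7] flags=1000 → (cmp)
[8] flags=1000 LT?T → r4=0x06
[9] flags=1000 VS?F → skip
[10] flags=1000 GT?F → skip

EXEC = [5,6,8]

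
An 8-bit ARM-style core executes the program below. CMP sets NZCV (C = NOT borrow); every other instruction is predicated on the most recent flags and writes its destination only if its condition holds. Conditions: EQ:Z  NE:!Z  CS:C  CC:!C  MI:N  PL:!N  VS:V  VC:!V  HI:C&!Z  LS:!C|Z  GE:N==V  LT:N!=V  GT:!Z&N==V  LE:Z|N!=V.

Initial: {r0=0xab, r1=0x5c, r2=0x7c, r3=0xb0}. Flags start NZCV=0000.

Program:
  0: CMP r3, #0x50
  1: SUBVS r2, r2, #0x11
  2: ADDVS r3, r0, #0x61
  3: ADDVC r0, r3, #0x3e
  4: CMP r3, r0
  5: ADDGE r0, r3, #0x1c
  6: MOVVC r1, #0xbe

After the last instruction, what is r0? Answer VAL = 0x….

VAL = 0x28

[0] flags=0011 → (cmp)
[1] flags=0011 VS?T → r2=0x6b
[2] flags=0011 VS?T → r3=0x0c
[3] flags=0011 VC?F → skip
[4] flags=0000 → (cmp)
[5] flags=0000 GE?T → r0=0x28
[6] flags=0000 VC?T → r1=0xbe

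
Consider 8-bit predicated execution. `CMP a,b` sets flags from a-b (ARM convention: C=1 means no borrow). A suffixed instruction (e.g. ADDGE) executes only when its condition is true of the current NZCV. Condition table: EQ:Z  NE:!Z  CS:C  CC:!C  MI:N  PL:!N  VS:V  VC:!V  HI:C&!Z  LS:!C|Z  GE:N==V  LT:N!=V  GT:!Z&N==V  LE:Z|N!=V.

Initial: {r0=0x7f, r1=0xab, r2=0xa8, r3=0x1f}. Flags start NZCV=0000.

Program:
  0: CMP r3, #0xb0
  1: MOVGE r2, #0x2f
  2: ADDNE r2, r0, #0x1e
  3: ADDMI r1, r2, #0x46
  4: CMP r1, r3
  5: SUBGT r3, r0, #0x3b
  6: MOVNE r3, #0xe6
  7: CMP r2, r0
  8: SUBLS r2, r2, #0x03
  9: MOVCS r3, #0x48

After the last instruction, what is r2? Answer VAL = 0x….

0: ✓ CMP  NZCV=0000
1: ✓ MOVGE  r2←0x2f
2: ✓ ADDNE  r2←0x9d
3: · ADDMI
4: ✓ CMP  NZCV=1010
5: · SUBGT
6: ✓ MOVNE  r3←0xe6
7: ✓ CMP  NZCV=0011
8: · SUBLS
9: ✓ MOVCS  r3←0x48

VAL = 0x9d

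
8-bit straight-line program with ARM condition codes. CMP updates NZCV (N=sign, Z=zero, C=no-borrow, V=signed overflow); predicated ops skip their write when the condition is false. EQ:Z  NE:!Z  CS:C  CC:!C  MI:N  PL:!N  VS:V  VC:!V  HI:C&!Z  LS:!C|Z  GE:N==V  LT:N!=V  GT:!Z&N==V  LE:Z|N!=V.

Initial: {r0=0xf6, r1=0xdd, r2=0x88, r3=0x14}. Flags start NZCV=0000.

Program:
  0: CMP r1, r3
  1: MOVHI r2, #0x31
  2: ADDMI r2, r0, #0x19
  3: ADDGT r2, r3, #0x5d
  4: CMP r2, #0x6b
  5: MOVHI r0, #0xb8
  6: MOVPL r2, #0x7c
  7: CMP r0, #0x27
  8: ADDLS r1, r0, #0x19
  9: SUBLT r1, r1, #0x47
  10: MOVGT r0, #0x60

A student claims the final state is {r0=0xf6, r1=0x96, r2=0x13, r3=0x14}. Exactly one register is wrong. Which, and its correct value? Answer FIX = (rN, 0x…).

0: ✓ CMP  NZCV=1010
1: ✓ MOVHI  r2←0x31
2: ✓ ADDMI  r2←0x0f
3: · ADDGT
4: ✓ CMP  NZCV=1000
5: · MOVHI
6: · MOVPL
7: ✓ CMP  NZCV=1010
8: · ADDLS
9: ✓ SUBLT  r1←0x96
10: · MOVGT

FIX = (r2, 0x0f)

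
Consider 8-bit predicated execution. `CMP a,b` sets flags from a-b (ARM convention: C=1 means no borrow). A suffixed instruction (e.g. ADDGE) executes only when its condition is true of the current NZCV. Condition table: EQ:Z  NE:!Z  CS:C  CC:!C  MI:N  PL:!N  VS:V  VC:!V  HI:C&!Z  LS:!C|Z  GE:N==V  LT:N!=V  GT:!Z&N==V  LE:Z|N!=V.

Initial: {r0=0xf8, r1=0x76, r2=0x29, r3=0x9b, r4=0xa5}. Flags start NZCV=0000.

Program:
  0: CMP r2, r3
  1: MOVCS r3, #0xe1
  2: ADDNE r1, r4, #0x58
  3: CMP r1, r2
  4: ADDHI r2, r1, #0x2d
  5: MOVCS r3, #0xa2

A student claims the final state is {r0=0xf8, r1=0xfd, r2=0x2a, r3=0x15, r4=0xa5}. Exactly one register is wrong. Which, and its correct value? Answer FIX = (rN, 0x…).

[0] flags=1001 → (cmp)
[1] flags=1001 CS?F → skip
[2] flags=1001 NE?T → r1=0xfd
[3] flags=1010 → (cmp)
[4] flags=1010 HI?T → r2=0x2a
[5] flags=1010 CS?T → r3=0xa2

FIX = (r3, 0xa2)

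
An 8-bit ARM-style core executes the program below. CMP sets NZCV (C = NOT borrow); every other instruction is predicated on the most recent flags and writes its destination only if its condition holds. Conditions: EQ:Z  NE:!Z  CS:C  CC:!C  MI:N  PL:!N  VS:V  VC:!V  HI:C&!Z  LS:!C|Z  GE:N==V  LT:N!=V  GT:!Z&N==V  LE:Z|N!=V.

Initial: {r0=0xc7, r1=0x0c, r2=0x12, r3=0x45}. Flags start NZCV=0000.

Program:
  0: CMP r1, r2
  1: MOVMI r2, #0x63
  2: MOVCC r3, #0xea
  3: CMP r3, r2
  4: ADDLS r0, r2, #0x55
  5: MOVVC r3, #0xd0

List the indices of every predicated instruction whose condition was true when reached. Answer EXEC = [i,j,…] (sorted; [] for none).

EXEC = [1,2,5]

0: ✓ CMP  NZCV=1000
1: ✓ MOVMI  r2←0x63
2: ✓ MOVCC  r3←0xea
3: ✓ CMP  NZCV=1010
4: · ADDLS
5: ✓ MOVVC  r3←0xd0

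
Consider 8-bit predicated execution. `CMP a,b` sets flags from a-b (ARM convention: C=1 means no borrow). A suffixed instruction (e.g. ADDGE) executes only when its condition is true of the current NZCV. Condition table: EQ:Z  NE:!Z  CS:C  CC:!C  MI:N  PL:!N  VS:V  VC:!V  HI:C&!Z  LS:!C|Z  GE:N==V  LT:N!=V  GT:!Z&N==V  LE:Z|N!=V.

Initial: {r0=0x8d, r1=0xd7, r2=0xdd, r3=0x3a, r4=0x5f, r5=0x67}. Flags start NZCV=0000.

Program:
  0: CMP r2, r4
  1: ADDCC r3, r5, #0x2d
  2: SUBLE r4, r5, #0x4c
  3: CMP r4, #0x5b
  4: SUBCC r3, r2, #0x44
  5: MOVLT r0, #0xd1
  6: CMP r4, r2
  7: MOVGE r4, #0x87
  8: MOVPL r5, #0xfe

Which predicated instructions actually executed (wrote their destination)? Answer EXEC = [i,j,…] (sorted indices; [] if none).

EXEC = [2,4,5,7,8]

[0] flags=0011 → (cmp)
[1] flags=0011 CC?F → skip
[2] flags=0011 LE?T → r4=0x1b
[3] flags=1000 → (cmp)
[4] flags=1000 CC?T → r3=0x99
[5] flags=1000 LT?T → r0=0xd1
[6] flags=0000 → (cmp)
[7] flags=0000 GE?T → r4=0x87
[8] flags=0000 PL?T → r5=0xfe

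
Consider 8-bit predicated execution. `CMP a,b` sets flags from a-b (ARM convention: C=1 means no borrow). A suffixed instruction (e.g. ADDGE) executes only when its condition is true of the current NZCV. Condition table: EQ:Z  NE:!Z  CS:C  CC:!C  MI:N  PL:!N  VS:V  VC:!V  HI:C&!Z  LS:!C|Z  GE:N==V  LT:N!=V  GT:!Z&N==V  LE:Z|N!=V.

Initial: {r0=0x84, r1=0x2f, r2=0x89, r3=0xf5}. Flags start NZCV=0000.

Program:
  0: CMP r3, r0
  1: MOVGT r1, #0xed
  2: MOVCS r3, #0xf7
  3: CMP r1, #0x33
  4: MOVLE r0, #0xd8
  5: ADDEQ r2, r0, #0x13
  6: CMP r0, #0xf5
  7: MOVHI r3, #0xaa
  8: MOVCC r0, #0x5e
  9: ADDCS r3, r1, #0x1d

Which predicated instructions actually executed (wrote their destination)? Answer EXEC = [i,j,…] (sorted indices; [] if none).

EXEC = [1,2,4,8]

0: ✓ CMP  NZCV=0010
1: ✓ MOVGT  r1←0xed
2: ✓ MOVCS  r3←0xf7
3: ✓ CMP  NZCV=1010
4: ✓ MOVLE  r0←0xd8
5: · ADDEQ
6: ✓ CMP  NZCV=1000
7: · MOVHI
8: ✓ MOVCC  r0←0x5e
9: · ADDCS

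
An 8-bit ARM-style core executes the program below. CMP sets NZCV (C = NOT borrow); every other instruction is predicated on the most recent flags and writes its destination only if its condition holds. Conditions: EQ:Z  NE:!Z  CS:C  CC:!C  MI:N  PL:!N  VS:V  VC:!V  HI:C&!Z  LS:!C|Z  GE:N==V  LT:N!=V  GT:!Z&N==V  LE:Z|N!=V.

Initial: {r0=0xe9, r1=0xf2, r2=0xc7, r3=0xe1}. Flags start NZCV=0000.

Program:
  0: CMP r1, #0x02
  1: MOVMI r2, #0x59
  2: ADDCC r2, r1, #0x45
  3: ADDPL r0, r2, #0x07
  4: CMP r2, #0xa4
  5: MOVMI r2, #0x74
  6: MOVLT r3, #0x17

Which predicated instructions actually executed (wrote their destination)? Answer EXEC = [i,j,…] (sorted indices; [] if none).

0: ✓ CMP  NZCV=1010
1: ✓ MOVMI  r2←0x59
2: · ADDCC
3: · ADDPL
4: ✓ CMP  NZCV=1001
5: ✓ MOVMI  r2←0x74
6: · MOVLT

EXEC = [1,5]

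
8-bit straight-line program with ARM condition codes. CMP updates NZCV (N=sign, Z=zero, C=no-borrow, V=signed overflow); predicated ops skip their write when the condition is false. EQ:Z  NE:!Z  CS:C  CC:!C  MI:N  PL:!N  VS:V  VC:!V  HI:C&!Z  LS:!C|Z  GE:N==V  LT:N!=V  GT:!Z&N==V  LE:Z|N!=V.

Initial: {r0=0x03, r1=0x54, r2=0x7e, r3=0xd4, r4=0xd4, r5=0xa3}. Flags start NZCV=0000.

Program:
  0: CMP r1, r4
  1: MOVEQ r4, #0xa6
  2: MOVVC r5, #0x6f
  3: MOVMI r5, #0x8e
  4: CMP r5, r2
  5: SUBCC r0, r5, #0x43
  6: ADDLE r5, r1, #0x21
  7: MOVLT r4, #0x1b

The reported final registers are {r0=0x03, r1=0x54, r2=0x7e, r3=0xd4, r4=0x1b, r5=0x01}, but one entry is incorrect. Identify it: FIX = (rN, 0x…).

0: ✓ CMP  NZCV=1001
1: · MOVEQ
2: · MOVVC
3: ✓ MOVMI  r5←0x8e
4: ✓ CMP  NZCV=0011
5: · SUBCC
6: ✓ ADDLE  r5←0x75
7: ✓ MOVLT  r4←0x1b

FIX = (r5, 0x75)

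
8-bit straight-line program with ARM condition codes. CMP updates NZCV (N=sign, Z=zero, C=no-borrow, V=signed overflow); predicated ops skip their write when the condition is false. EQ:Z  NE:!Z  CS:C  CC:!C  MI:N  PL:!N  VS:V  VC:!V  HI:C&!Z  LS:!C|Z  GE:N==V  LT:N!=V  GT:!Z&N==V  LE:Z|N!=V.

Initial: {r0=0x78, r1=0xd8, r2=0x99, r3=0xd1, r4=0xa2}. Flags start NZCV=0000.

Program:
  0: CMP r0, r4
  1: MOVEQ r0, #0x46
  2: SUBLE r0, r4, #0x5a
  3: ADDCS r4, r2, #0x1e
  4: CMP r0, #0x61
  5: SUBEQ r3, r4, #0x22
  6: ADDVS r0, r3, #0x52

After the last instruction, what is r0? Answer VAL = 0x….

VAL = 0x78

[0] flags=1001 → (cmp)
[1] flags=1001 EQ?F → skip
[2] flags=1001 LE?F → skip
[3] flags=1001 CS?F → skip
[4] flags=0010 → (cmp)
[5] flags=0010 EQ?F → skip
[6] flags=0010 VS?F → skip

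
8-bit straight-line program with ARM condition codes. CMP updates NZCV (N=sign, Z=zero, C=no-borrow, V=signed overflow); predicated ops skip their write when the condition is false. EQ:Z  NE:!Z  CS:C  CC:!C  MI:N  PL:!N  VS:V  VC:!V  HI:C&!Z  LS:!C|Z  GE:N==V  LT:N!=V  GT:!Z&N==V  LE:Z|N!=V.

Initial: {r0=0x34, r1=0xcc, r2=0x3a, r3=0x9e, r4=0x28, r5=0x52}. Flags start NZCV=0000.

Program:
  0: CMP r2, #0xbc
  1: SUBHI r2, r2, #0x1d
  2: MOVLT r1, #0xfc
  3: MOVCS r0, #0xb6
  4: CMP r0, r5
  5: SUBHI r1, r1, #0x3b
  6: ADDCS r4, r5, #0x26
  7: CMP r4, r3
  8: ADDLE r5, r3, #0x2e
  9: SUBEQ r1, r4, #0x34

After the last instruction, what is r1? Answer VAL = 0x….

[0] flags=0000 → (cmp)
[1] flags=0000 HI?F → skip
[2] flags=0000 LT?F → skip
[3] flags=0000 CS?F → skip
[4] flags=1000 → (cmp)
[5] flags=1000 HI?F → skip
[6] flags=1000 CS?F → skip
[7] flags=1001 → (cmp)
[8] flags=1001 LE?F → skip
[9] flags=1001 EQ?F → skip

VAL = 0xcc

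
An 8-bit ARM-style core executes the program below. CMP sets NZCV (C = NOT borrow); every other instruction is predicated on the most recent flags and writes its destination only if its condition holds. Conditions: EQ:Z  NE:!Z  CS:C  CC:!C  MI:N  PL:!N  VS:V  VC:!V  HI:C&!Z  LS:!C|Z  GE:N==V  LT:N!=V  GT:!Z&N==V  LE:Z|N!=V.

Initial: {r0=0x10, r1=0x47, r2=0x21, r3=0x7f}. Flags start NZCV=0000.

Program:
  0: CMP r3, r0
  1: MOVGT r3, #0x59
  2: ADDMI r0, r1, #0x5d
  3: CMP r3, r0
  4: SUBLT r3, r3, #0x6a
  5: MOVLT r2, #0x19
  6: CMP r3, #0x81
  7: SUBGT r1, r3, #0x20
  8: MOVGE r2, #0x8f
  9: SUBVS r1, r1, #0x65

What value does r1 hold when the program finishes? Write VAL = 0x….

[0] flags=0010 → (cmp)
[1] flags=0010 GT?T → r3=0x59
[2] flags=0010 MI?F → skip
[3] flags=0010 → (cmp)
[4] flags=0010 LT?F → skip
[5] flags=0010 LT?F → skip
[6] flags=1001 → (cmp)
[7] flags=1001 GT?T → r1=0x39
[8] flags=1001 GE?T → r2=0x8f
[9] flags=1001 VS?T → r1=0xd4

VAL = 0xd4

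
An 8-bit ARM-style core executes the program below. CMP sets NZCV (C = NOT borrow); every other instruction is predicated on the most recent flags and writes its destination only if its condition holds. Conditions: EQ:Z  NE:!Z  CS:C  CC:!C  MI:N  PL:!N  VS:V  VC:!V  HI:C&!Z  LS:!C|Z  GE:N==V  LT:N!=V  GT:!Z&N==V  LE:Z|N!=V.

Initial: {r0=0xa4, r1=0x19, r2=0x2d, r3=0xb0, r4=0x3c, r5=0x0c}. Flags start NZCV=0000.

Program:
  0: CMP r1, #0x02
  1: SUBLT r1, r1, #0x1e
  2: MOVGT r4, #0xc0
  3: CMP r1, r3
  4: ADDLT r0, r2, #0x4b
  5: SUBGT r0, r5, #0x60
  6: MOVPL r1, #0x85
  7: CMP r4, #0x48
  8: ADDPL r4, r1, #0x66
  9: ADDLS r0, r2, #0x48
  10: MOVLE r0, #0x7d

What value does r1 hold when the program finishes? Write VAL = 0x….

VAL = 0x85

0: ✓ CMP  NZCV=0010
1: · SUBLT
2: ✓ MOVGT  r4←0xc0
3: ✓ CMP  NZCV=0000
4: · ADDLT
5: ✓ SUBGT  r0←0xac
6: ✓ MOVPL  r1←0x85
7: ✓ CMP  NZCV=0011
8: ✓ ADDPL  r4←0xeb
9: · ADDLS
10: ✓ MOVLE  r0←0x7d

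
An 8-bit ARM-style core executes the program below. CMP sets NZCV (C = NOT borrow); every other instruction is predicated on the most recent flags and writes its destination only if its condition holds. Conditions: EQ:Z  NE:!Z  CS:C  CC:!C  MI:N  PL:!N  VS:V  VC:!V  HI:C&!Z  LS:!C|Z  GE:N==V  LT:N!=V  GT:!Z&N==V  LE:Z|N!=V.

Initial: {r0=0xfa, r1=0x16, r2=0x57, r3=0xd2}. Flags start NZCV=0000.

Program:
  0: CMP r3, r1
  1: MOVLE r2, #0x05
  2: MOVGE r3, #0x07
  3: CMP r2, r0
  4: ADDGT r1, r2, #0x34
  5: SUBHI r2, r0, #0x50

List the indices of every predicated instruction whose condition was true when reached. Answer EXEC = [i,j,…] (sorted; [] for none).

EXEC = [1,4]

[0] flags=1010 → (cmp)
[1] flags=1010 LE?T → r2=0x05
[2] flags=1010 GE?F → skip
[3] flags=0000 → (cmp)
[4] flags=0000 GT?T → r1=0x39
[5] flags=0000 HI?F → skip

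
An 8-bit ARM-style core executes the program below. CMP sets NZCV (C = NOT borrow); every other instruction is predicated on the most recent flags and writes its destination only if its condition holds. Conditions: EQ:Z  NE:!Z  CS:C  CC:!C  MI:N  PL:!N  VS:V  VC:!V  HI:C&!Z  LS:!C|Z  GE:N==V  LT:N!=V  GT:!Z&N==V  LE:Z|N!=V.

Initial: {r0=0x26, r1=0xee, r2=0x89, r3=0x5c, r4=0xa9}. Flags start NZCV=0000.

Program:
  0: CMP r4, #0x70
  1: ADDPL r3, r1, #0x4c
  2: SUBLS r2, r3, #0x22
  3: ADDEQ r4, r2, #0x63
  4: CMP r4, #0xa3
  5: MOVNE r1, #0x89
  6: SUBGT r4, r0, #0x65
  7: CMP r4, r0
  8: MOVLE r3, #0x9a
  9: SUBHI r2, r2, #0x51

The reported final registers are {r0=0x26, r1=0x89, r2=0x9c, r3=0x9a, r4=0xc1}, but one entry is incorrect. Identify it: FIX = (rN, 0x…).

FIX = (r2, 0x38)

[0] flags=0011 → (cmp)
[1] flags=0011 PL?T → r3=0x3a
[2] flags=0011 LS?F → skip
[3] flags=0011 EQ?F → skip
[4] flags=0010 → (cmp)
[5] flags=0010 NE?T → r1=0x89
[6] flags=0010 GT?T → r4=0xc1
[7] flags=1010 → (cmp)
[8] flags=1010 LE?T → r3=0x9a
[9] flags=1010 HI?T → r2=0x38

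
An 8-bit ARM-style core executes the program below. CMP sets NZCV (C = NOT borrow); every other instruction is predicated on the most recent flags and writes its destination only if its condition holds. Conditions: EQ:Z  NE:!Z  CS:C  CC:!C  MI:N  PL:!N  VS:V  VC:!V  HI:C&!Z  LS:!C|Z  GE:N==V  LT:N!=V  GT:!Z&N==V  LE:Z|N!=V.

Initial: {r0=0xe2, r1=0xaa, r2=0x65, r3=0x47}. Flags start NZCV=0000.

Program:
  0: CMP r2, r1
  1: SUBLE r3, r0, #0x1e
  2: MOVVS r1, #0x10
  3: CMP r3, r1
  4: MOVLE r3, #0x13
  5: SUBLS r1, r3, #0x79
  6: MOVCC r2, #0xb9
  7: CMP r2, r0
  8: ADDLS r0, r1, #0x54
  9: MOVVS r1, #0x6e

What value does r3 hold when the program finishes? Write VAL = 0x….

0: ✓ CMP  NZCV=1001
1: · SUBLE
2: ✓ MOVVS  r1←0x10
3: ✓ CMP  NZCV=0010
4: · MOVLE
5: · SUBLS
6: · MOVCC
7: ✓ CMP  NZCV=1001
8: ✓ ADDLS  r0←0x64
9: ✓ MOVVS  r1←0x6e

VAL = 0x47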